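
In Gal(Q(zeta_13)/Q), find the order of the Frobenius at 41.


The Frobenius at p in Gal(Q(zeta_n)/Q) = (Z/nZ)* is the class of p, so its order is ord_13(41), the smallest k >= 1 with 41^k = 1 mod 13.
n = 13 = 13, phi(13) = 12; the order divides phi(n).
Divisors of 12: 1, 2, 3, 4, 6, 12
Repeated squaring mod 13: 41^1 = 2, 41^2 = 4, 41^4 = 3, 41^8 = 9
Test divisors in increasing order:
  k=1: 41^1 = 2 mod 13
  k=2: 41^2 = 4 mod 13
  k=3: 41^3 = 4 * 2 = 8 mod 13
  k=4: 41^4 = 3 mod 13
  k=6: 41^6 = 3 * 4 = 12 mod 13
  k=12: 41^12 = 9 * 3 = 1 mod 13  <- first divisor giving 1
Order = 12

12


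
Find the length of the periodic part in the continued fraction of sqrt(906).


Run the CF algorithm for sqrt(906).
a_0 = floor(sqrt(906)) = 30; set m_0=0, q_0=1.
Recurrence: m' = q*a - m,  q' = (d - m'^2)/q,  a' = floor((a_0 + m')/q').
  step 1: m=30, q=6, a=10
  step 2: m=30, q=1, a=60
a_2 = 2*a_0 = 60, so the period closes here.
sqrt(906) = [30; 10, 60]
Period length = 2

2


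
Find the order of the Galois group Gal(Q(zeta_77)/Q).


|Gal(Q(zeta_77)/Q)| = phi(77)
= 60

60


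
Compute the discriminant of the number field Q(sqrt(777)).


For K = Q(sqrt(d)) with d squarefree: disc(K) = d if d = 1 mod 4, and disc(K) = 4d if d = 2 or 3 mod 4.
Here d = 777, and d mod 4 = 1.
d = 1 mod 4 (O_K = Z[(1+sqrt(d))/2]), so disc(K) = d = 777

777


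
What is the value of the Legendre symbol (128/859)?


p = 859 is prime, so compute (128/859) with the reciprocity algorithm (Jacobi-symbol steps: pull out 2s via (2/n), flip via reciprocity, reduce):
  pull out 2: (2/859) = -1  (since 859 mod 8 = 3)
  pull out 2: (2/859) = -1  (since 859 mod 8 = 3)
  pull out 2: (2/859) = -1  (since 859 mod 8 = 3)
  pull out 2: (2/859) = -1  (since 859 mod 8 = 3)
  pull out 2: (2/859) = -1  (since 859 mod 8 = 3)
  pull out 2: (2/859) = -1  (since 859 mod 8 = 3)
  pull out 2: (2/859) = -1  (since 859 mod 8 = 3)
  (1/859) = 1
Product of signs = -1
(128/859) = -1

-1


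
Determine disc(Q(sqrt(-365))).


For K = Q(sqrt(d)) with d squarefree: disc(K) = d if d = 1 mod 4, and disc(K) = 4d if d = 2 or 3 mod 4.
Here d = -365, and d mod 4 = 3.
d = 3 mod 4, not 1 (O_K = Z[sqrt(d)]), so disc(K) = 4d = 4 * (-365) = -1460

-1460


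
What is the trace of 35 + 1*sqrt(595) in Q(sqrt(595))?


Tr(a + b*sqrt(d)) = (a + b*sqrt(d)) + (a - b*sqrt(d)) = 2a
= 2 * (35)
= 70

70


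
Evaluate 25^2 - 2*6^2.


x^2 - d*y^2
= 25^2 - 2*6^2
= 625 - 72
= 553

553


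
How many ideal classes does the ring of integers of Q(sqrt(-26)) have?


K = Q(sqrt(-26)). d mod 4 = 2, so D = disc(K) = 4d = -104
h(K) equals the number of primitive reduced positive-definite forms (a, b, c) = a*x^2 + b*x*y + c*y^2 with b^2 - 4ac = D,
where reduced means |b| <= a <= c, with b >= 0 whenever |b| = a or a = c, and primitive means gcd(a, b, c) = 1.
Reduced forces 3a^2 <= |D| = 104, so 1 <= a <= 5; b must have the parity of D, and c = (b^2 - D)/(4a) must be an integer >= a.
Enumerate a = 1..5, b in [-a, a]:
  a=1: (1, 0, 26)  [1]
  a=2: (2, 0, 13)  [1]
  a=3: (3, -2, 9), (3, 2, 9)  [2]
  a=4: none
  a=5: (5, -4, 6), (5, 4, 6)  [2]
Total reduced forms: 1 + 1 + 2 + 2 = 6
h = 6

6


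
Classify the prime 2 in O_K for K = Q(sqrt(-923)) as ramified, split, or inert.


K = Q(sqrt(-923)). Since d mod 4 = 1, disc(K) = -923.
Check p | disc: -923 mod 2 = 1.
p=2 does not divide disc (d is 1 mod 4). 2 splits iff d = 1 mod 8.
d mod 8 = 5, so (d/2) = -1.
(d/p) = -1, so p is inert: (p) stays prime with e=1, f=2, g=1.
Therefore p is inert.

inert


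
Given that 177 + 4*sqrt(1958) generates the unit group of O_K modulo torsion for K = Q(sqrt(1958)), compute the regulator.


epsilon = 177 + 4*sqrt(1958)
= 353.9972
R = ln(353.9972)
= 5.8693

5.8693


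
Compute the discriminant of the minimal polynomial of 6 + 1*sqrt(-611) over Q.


The element 6 + 1*sqrt(-611) has minimal polynomial:
x^2 - 12*x + 647
Discriminant = (-12)^2 - 4*(647)
= 144 - 2588
= -2444

-2444


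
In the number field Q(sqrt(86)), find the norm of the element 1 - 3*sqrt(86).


N(a + b*sqrt(d)) = a^2 - d*b^2
= (1)^2 - (86)*(-3)^2
= 1 - 774
= -773

-773


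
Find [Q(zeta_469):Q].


The degree equals Euler's totient phi(469).
469 = 7 * 67
phi(469) = 396

396


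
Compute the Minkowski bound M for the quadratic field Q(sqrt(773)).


d = 773, d mod 4 = 1, so disc(K) = d = 773; |disc(K)| = 773
Real quadratic field, so n = 2, s = r2 = 0, r1 = 2
M = (n!/n^n) * (4/pi)^s * sqrt(|disc(K)|) = (2!/2^2) * (4/pi)^0 * sqrt(773)
= 0.5 * 1.000000 * 27.802878
= 13.9014

13.9014


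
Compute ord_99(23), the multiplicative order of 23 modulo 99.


We want ord_99(23), the smallest k >= 1 with 23^k = 1 mod 99.
n = 99 = 3^2 * 11, phi(99) = 60; the order divides phi(n).
Divisors of 60: 1, 2, 3, 4, 5, 6, 10, 12, 15, 20, 30, 60
Repeated squaring mod 99: 23^1 = 23, 23^2 = 34, 23^4 = 67, 23^8 = 34, 23^16 = 67, 23^32 = 34
Test divisors in increasing order:
  k=1: 23^1 = 23 mod 99
  k=2: 23^2 = 34 mod 99
  k=3: 23^3 = 34 * 23 = 89 mod 99
  k=4: 23^4 = 67 mod 99
  k=5: 23^5 = 67 * 23 = 56 mod 99
  k=6: 23^6 = 67 * 34 = 1 mod 99  <- first divisor giving 1
Order = 6

6


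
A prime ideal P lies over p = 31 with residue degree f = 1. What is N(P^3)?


N(P^a) = p^(a*f)
= 31^(3*1)
= 31^3
= 29791

29791


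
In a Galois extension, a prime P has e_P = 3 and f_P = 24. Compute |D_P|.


|D_P| = e * f
= 3 * 24
= 72

72


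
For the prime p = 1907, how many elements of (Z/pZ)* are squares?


For prime p, the number of non-zero quadratic residues is (p-1)/2.
= (1907-1)/2
= 953

953


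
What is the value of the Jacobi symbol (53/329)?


Compute (53/329) via quadratic reciprocity:
  reciprocity: (53/329) -> +(329/53)
  reduce: (11/53)
  reciprocity: (11/53) -> +(53/11)
  reduce: (9/11)
  reciprocity: (9/11) -> +(11/9)
  reduce: (2/9)
  pull out 2: (2/9) = +1  (since 9 mod 8 = 1)
  (1/9) = 1
Product of signs = 1

1


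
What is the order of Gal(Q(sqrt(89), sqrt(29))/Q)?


The 2 square roots of distinct primes are multiplicatively independent over Q,
so [K:Q] = 2^2 and Gal(K/Q) is isomorphic to (Z/2Z)^2.
|Gal| = 2^2 = 4

4


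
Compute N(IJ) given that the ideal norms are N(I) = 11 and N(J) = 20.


N(IJ) = N(I) * N(J)
= 11 * 20
= 220

220


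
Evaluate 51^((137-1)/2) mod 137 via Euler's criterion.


p = 137 is prime and the exponent is (p-1)/2 = 68, so by Euler's criterion 51^68 = (51/137) = +1 or -1 mod 137.
Compute by square-and-multiply:
  68 = 64 + 4 (binary 1000100)
  Repeated squaring mod 137: 51^1 = 51, 51^2 = 135, 51^4 = 4, 51^8 = 16, 51^16 = 119, 51^32 = 50, 51^64 = 34
  51^68 = 51^64 * 51^4 = 34 * 4 mod 137
    34 * 4 = 136 = 136 mod 137
  51^68 = 136 mod 137
Result 136 = p - 1 = -1 mod 137: 51 is a quadratic non-residue mod 137. As a residue in [0, p-1] the value is 136.
51^68 mod 137 = 136

136


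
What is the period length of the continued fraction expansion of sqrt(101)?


Run the CF algorithm for sqrt(101).
a_0 = floor(sqrt(101)) = 10; set m_0=0, q_0=1.
Recurrence: m' = q*a - m,  q' = (d - m'^2)/q,  a' = floor((a_0 + m')/q').
  step 1: m=10, q=1, a=20
a_1 = 2*a_0 = 20, so the period closes here.
sqrt(101) = [10; 20]
Period length = 1

1


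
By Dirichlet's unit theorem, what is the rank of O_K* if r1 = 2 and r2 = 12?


By Dirichlet's unit theorem:
rank = r1 + r2 - 1
= 2 + 12 - 1
= 13

13


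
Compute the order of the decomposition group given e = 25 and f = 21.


|D_P| = e * f
= 25 * 21
= 525

525


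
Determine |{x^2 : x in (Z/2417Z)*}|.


For prime p, the number of non-zero quadratic residues is (p-1)/2.
= (2417-1)/2
= 1208

1208


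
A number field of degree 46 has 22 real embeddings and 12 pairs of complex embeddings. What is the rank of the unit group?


By Dirichlet's unit theorem:
rank = r1 + r2 - 1
= 22 + 12 - 1
= 33

33


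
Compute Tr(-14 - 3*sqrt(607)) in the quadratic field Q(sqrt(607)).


Tr(a + b*sqrt(d)) = (a + b*sqrt(d)) + (a - b*sqrt(d)) = 2a
= 2 * (-14)
= -28

-28


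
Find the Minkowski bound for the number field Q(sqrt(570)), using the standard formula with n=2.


d = 570, d mod 4 = 2, so disc(K) = 4d = 2280; |disc(K)| = 2280
Real quadratic field, so n = 2, s = r2 = 0, r1 = 2
M = (n!/n^n) * (4/pi)^s * sqrt(|disc(K)|) = (2!/2^2) * (4/pi)^0 * sqrt(2280)
= 0.5 * 1.000000 * 47.749346
= 23.8747

23.8747


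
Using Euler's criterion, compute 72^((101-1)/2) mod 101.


p = 101 is prime and the exponent is (p-1)/2 = 50, so by Euler's criterion 72^50 = (72/101) = +1 or -1 mod 101.
Compute by square-and-multiply:
  50 = 32 + 16 + 2 (binary 110010)
  Repeated squaring mod 101: 72^1 = 72, 72^2 = 33, 72^4 = 79, 72^8 = 80, 72^16 = 37, 72^32 = 56
  72^50 = 72^32 * 72^16 * 72^2 = 56 * 37 * 33 mod 101
    56 * 37 = 2072 = 52 mod 101
    52 * 33 = 1716 = 100 mod 101
  72^50 = 100 mod 101
Result 100 = p - 1 = -1 mod 101: 72 is a quadratic non-residue mod 101. As a residue in [0, p-1] the value is 100.
72^50 mod 101 = 100

100


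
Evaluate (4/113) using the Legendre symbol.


p = 113 is prime, so compute (4/113) with the reciprocity algorithm (Jacobi-symbol steps: pull out 2s via (2/n), flip via reciprocity, reduce):
  pull out 2: (2/113) = +1  (since 113 mod 8 = 1)
  pull out 2: (2/113) = +1  (since 113 mod 8 = 1)
  (1/113) = 1
Product of signs = 1
(4/113) = 1

1


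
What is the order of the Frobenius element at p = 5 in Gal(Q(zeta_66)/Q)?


The Frobenius at p in Gal(Q(zeta_n)/Q) = (Z/nZ)* is the class of p, so its order is ord_66(5), the smallest k >= 1 with 5^k = 1 mod 66.
n = 66 = 2 * 3 * 11, phi(66) = 20; the order divides phi(n).
Divisors of 20: 1, 2, 4, 5, 10, 20
Repeated squaring mod 66: 5^1 = 5, 5^2 = 25, 5^4 = 31, 5^8 = 37, 5^16 = 49
Test divisors in increasing order:
  k=1: 5^1 = 5 mod 66
  k=2: 5^2 = 25 mod 66
  k=4: 5^4 = 31 mod 66
  k=5: 5^5 = 31 * 5 = 23 mod 66
  k=10: 5^10 = 37 * 25 = 1 mod 66  <- first divisor giving 1
Order = 10

10


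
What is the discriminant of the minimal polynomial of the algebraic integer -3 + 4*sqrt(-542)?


The element -3 + 4*sqrt(-542) has minimal polynomial:
x^2 + 6*x + 8681
Discriminant = (6)^2 - 4*(8681)
= 36 - 34724
= -34688

-34688


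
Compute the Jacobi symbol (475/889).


Compute (475/889) via quadratic reciprocity:
  reciprocity: (475/889) -> +(889/475)
  reduce: (414/475)
  pull out 2: (2/475) = -1  (since 475 mod 8 = 3)
  reciprocity: (207/475) -> -(475/207)
  reduce: (61/207)
  reciprocity: (61/207) -> +(207/61)
  reduce: (24/61)
  pull out 2: (2/61) = -1  (since 61 mod 8 = 5)
  pull out 2: (2/61) = -1  (since 61 mod 8 = 5)
  pull out 2: (2/61) = -1  (since 61 mod 8 = 5)
  reciprocity: (3/61) -> +(61/3)
  reduce: (1/3)
  (1/3) = 1
Product of signs = -1

-1


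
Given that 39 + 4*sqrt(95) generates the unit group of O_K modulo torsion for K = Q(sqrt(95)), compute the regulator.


epsilon = 39 + 4*sqrt(95)
= 77.9872
R = ln(77.9872)
= 4.3565

4.3565


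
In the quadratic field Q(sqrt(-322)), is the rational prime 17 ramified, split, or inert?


K = Q(sqrt(-322)). Since d mod 4 = 2, disc(K) = -1288.
Check p | disc: -1288 mod 17 = 4.
p does not divide disc. Compute Legendre symbol (d/p):
1^((17-1)/2) mod 17 = 1
(d/p) = 1, so p splits: (p) = P*P' with e=1, f=1, g=2.
Therefore p is split.

split


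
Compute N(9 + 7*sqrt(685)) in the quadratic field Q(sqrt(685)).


N(a + b*sqrt(d)) = a^2 - d*b^2
= (9)^2 - (685)*(7)^2
= 81 - 33565
= -33484

-33484


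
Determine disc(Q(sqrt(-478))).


For K = Q(sqrt(d)) with d squarefree: disc(K) = d if d = 1 mod 4, and disc(K) = 4d if d = 2 or 3 mod 4.
Here d = -478, and d mod 4 = 2.
d = 2 mod 4, not 1 (O_K = Z[sqrt(d)]), so disc(K) = 4d = 4 * (-478) = -1912

-1912


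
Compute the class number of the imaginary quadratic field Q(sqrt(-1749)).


K = Q(sqrt(-1749)). d mod 4 = 3, so D = disc(K) = 4d = -6996
h(K) equals the number of primitive reduced positive-definite forms (a, b, c) = a*x^2 + b*x*y + c*y^2 with b^2 - 4ac = D,
where reduced means |b| <= a <= c, with b >= 0 whenever |b| = a or a = c, and primitive means gcd(a, b, c) = 1.
Reduced forces 3a^2 <= |D| = 6996, so 1 <= a <= 48; b must have the parity of D, and c = (b^2 - D)/(4a) must be an integer >= a.
Enumerate a = 1..48, b in [-a, a]:
  a=1: (1, 0, 1749)  [1]
  a=2: (2, 2, 875)  [1]
  a=3: (3, 0, 583)  [1]
  a=4: none
  a=5: (5, -2, 350), (5, 2, 350)  [2]
  a=6: (6, 6, 293)  [1]
  a=7: (7, -2, 250), (7, 2, 250)  [2]
  a=8..9: none
  a=10: (10, -2, 175), (10, 2, 175)  [2]
  a=11: (11, 0, 159)  [1]
  a=12..13: none
  a=14: (14, -2, 125), (14, 2, 125)  [2]
  a=15: (15, -12, 119), (15, 12, 119)  [2]
  a=16: none
  a=17: (17, -12, 105), (17, 12, 105)  [2]
  a=18..20: none
  a=21: (21, -12, 85), (21, 12, 85)  [2]
  a=22: (22, 22, 85)  [1]
  a=23..24: none
  a=25: (25, -2, 70), (25, 2, 70)  [2]
  a=26..28: none
  a=29: (29, -14, 62), (29, 14, 62)  [2]
  a=30: (30, -18, 61), (30, 18, 61)  [2]
  a=31: (31, -14, 58), (31, 14, 58)  [2]
  a=32: none
  a=33: (33, 0, 53)  [1]
  a=34: (34, -22, 55), (34, 22, 55)  [2]
  a=35: (35, -12, 51), (35, -2, 50), (35, 2, 50), (35, 12, 51)  [4]
  a=36: none
  a=37: (37, -16, 49), (37, 16, 49)  [2]
  a=38..41: none
  a=42: (42, -30, 47), (42, 30, 47)  [2]
  a=43: (43, 20, 43)  [1]
  a=44..48: none
Total reduced forms: 1 + 1 + 1 + 2 + 1 + 2 + 2 + 1 + 2 + 2 + 2 + 2 + 1 + 2 + 2 + 2 + 2 + 1 + 2 + 4 + 2 + 2 + 1 = 40
h = 40

40


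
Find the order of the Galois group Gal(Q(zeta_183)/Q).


|Gal(Q(zeta_183)/Q)| = phi(183)
= 120

120


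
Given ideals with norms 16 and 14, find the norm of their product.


N(IJ) = N(I) * N(J)
= 16 * 14
= 224

224


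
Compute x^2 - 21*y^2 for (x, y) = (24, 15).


x^2 - d*y^2
= 24^2 - 21*15^2
= 576 - 4725
= -4149

-4149


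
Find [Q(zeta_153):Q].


The degree equals Euler's totient phi(153).
153 = 3^2 * 17
phi(153) = 96

96


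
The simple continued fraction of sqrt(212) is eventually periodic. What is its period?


Run the CF algorithm for sqrt(212).
a_0 = floor(sqrt(212)) = 14; set m_0=0, q_0=1.
Recurrence: m' = q*a - m,  q' = (d - m'^2)/q,  a' = floor((a_0 + m')/q').
  step 1: m=14, q=16, a=1
  step 2: m=2, q=13, a=1
  step 3: m=11, q=7, a=3
  step 4: m=10, q=16, a=1
  step 5: m=6, q=11, a=1
  step 6: m=5, q=17, a=1
  step 7: m=12, q=4, a=6
  step 8: m=12, q=17, a=1
  step 9: m=5, q=11, a=1
  step 10: m=6, q=16, a=1
  step 11: m=10, q=7, a=3
  step 12: m=11, q=13, a=1
  step 13: m=2, q=16, a=1
  step 14: m=14, q=1, a=28
a_14 = 2*a_0 = 28, so the period closes here.
sqrt(212) = [14; 1, 1, 3, 1, 1, 1, 6, 1, 1, 1, 3, 1, 1, 28]
Period length = 14

14


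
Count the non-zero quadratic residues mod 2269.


For prime p, the number of non-zero quadratic residues is (p-1)/2.
= (2269-1)/2
= 1134

1134


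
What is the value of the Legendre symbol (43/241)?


p = 241 is prime, so compute (43/241) with the reciprocity algorithm (Jacobi-symbol steps: pull out 2s via (2/n), flip via reciprocity, reduce):
  reciprocity: (43/241) -> +(241/43)
  reduce: (26/43)
  pull out 2: (2/43) = -1  (since 43 mod 8 = 3)
  reciprocity: (13/43) -> +(43/13)
  reduce: (4/13)
  pull out 2: (2/13) = -1  (since 13 mod 8 = 5)
  pull out 2: (2/13) = -1  (since 13 mod 8 = 5)
  (1/13) = 1
Product of signs = -1
(43/241) = -1

-1


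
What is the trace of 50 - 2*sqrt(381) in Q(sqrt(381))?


Tr(a + b*sqrt(d)) = (a + b*sqrt(d)) + (a - b*sqrt(d)) = 2a
= 2 * (50)
= 100

100


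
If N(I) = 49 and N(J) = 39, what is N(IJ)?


N(IJ) = N(I) * N(J)
= 49 * 39
= 1911

1911


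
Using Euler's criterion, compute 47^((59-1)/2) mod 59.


p = 59 is prime and the exponent is (p-1)/2 = 29, so by Euler's criterion 47^29 = (47/59) = +1 or -1 mod 59.
Compute by square-and-multiply:
  29 = 16 + 8 + 4 + 1 (binary 11101)
  Repeated squaring mod 59: 47^1 = 47, 47^2 = 26, 47^4 = 27, 47^8 = 21, 47^16 = 28
  47^29 = 47^16 * 47^8 * 47^4 * 47^1 = 28 * 21 * 27 * 47 mod 59
    28 * 21 = 588 = 57 mod 59
    57 * 27 = 1539 = 5 mod 59
    5 * 47 = 235 = 58 mod 59
  47^29 = 58 mod 59
Result 58 = p - 1 = -1 mod 59: 47 is a quadratic non-residue mod 59. As a residue in [0, p-1] the value is 58.
47^29 mod 59 = 58

58


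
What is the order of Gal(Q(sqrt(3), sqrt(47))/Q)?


The 2 square roots of distinct primes are multiplicatively independent over Q,
so [K:Q] = 2^2 and Gal(K/Q) is isomorphic to (Z/2Z)^2.
|Gal| = 2^2 = 4

4


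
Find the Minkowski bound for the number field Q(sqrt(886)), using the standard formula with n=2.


d = 886, d mod 4 = 2, so disc(K) = 4d = 3544; |disc(K)| = 3544
Real quadratic field, so n = 2, s = r2 = 0, r1 = 2
M = (n!/n^n) * (4/pi)^s * sqrt(|disc(K)|) = (2!/2^2) * (4/pi)^0 * sqrt(3544)
= 0.5 * 1.000000 * 59.531504
= 29.7658

29.7658


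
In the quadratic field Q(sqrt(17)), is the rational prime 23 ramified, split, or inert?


K = Q(sqrt(17)). Since d mod 4 = 1, disc(K) = 17.
Check p | disc: 17 mod 23 = 17.
p does not divide disc. Compute Legendre symbol (d/p):
17^((23-1)/2) mod 23 = -1
(d/p) = -1, so p is inert: (p) stays prime with e=1, f=2, g=1.
Therefore p is inert.

inert


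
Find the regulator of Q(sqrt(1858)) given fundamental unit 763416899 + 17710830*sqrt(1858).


epsilon = 763416899 + 17710830*sqrt(1858)
= 1.5268e+09
R = ln(1.5268e+09)
= 21.1465

21.1465


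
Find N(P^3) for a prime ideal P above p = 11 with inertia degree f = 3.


N(P^a) = p^(a*f)
= 11^(3*3)
= 11^9
= 2357947691

2357947691


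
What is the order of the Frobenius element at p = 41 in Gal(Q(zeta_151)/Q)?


The Frobenius at p in Gal(Q(zeta_n)/Q) = (Z/nZ)* is the class of p, so its order is ord_151(41), the smallest k >= 1 with 41^k = 1 mod 151.
n = 151 = 151, phi(151) = 150; the order divides phi(n).
Divisors of 150: 1, 2, 3, 5, 6, 10, 15, 25, 30, 50, 75, 150
Repeated squaring mod 151: 41^1 = 41, 41^2 = 20, 41^4 = 98, 41^8 = 91, 41^16 = 127, 41^32 = 123, 41^64 = 29, 41^128 = 86
Test divisors in increasing order:
  k=1: 41^1 = 41 mod 151
  k=2: 41^2 = 20 mod 151
  k=3: 41^3 = 20 * 41 = 65 mod 151
  k=5: 41^5 = 98 * 41 = 92 mod 151
  k=6: 41^6 = 98 * 20 = 148 mod 151
  k=10: 41^10 = 91 * 20 = 8 mod 151
  k=15: 41^15 = 91 * 98 * 20 * 41 = 132 mod 151
  k=25: 41^25 = 127 * 91 * 41 = 150 mod 151
  k=30: 41^30 = 127 * 91 * 98 * 20 = 59 mod 151
  k=50: 41^50 = 123 * 127 * 20 = 1 mod 151  <- first divisor giving 1
Order = 50

50


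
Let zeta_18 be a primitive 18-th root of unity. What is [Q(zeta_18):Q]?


The degree equals Euler's totient phi(18).
18 = 2 * 3^2
phi(18) = 6

6


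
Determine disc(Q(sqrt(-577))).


For K = Q(sqrt(d)) with d squarefree: disc(K) = d if d = 1 mod 4, and disc(K) = 4d if d = 2 or 3 mod 4.
Here d = -577, and d mod 4 = 3.
d = 3 mod 4, not 1 (O_K = Z[sqrt(d)]), so disc(K) = 4d = 4 * (-577) = -2308

-2308


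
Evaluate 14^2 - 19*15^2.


x^2 - d*y^2
= 14^2 - 19*15^2
= 196 - 4275
= -4079

-4079


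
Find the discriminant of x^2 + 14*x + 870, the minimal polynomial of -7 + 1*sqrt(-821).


The element -7 + 1*sqrt(-821) has minimal polynomial:
x^2 + 14*x + 870
Discriminant = (14)^2 - 4*(870)
= 196 - 3480
= -3284

-3284


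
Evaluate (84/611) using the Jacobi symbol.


Compute (84/611) via quadratic reciprocity:
  pull out 2: (2/611) = -1  (since 611 mod 8 = 3)
  pull out 2: (2/611) = -1  (since 611 mod 8 = 3)
  reciprocity: (21/611) -> +(611/21)
  reduce: (2/21)
  pull out 2: (2/21) = -1  (since 21 mod 8 = 5)
  (1/21) = 1
Product of signs = -1

-1


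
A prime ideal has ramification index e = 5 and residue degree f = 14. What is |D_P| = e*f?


|D_P| = e * f
= 5 * 14
= 70

70


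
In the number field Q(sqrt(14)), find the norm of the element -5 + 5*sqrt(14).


N(a + b*sqrt(d)) = a^2 - d*b^2
= (-5)^2 - (14)*(5)^2
= 25 - 350
= -325

-325


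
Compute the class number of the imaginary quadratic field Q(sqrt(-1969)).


K = Q(sqrt(-1969)). d mod 4 = 3, so D = disc(K) = 4d = -7876
h(K) equals the number of primitive reduced positive-definite forms (a, b, c) = a*x^2 + b*x*y + c*y^2 with b^2 - 4ac = D,
where reduced means |b| <= a <= c, with b >= 0 whenever |b| = a or a = c, and primitive means gcd(a, b, c) = 1.
Reduced forces 3a^2 <= |D| = 7876, so 1 <= a <= 51; b must have the parity of D, and c = (b^2 - D)/(4a) must be an integer >= a.
Enumerate a = 1..51, b in [-a, a]:
  a=1: (1, 0, 1969)  [1]
  a=2: (2, 2, 985)  [1]
  a=3..4: none
  a=5: (5, -2, 394), (5, 2, 394)  [2]
  a=6..9: none
  a=10: (10, -2, 197), (10, 2, 197)  [2]
  a=11: (11, 0, 179)  [1]
  a=12..18: none
  a=19: (19, -16, 107), (19, 16, 107)  [2]
  a=20..21: none
  a=22: (22, 22, 95)  [1]
  a=23: (23, -6, 86), (23, 6, 86)  [2]
  a=24: none
  a=25: (25, -18, 82), (25, 18, 82)  [2]
  a=26..37: none
  a=38: (38, -22, 55), (38, 22, 55)  [2]
  a=39..40: none
  a=41: (41, -18, 50), (41, 18, 50)  [2]
  a=42: none
  a=43: (43, -6, 46), (43, 6, 46)  [2]
  a=44..51: none
Total reduced forms: 1 + 1 + 2 + 2 + 1 + 2 + 1 + 2 + 2 + 2 + 2 + 2 = 20
h = 20

20


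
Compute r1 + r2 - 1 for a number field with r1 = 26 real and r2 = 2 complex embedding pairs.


By Dirichlet's unit theorem:
rank = r1 + r2 - 1
= 26 + 2 - 1
= 27

27


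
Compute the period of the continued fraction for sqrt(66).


Run the CF algorithm for sqrt(66).
a_0 = floor(sqrt(66)) = 8; set m_0=0, q_0=1.
Recurrence: m' = q*a - m,  q' = (d - m'^2)/q,  a' = floor((a_0 + m')/q').
  step 1: m=8, q=2, a=8
  step 2: m=8, q=1, a=16
a_2 = 2*a_0 = 16, so the period closes here.
sqrt(66) = [8; 8, 16]
Period length = 2

2


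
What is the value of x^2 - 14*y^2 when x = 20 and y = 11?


x^2 - d*y^2
= 20^2 - 14*11^2
= 400 - 1694
= -1294

-1294


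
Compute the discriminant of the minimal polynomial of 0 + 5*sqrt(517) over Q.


The element 0 + 5*sqrt(517) has minimal polynomial:
x^2 + 0*x - 12925
Discriminant = (0)^2 - 4*(-12925)
= 0 + 51700
= 51700

51700


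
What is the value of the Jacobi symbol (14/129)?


Compute (14/129) via quadratic reciprocity:
  pull out 2: (2/129) = +1  (since 129 mod 8 = 1)
  reciprocity: (7/129) -> +(129/7)
  reduce: (3/7)
  reciprocity: (3/7) -> -(7/3)
  reduce: (1/3)
  (1/3) = 1
Product of signs = -1

-1


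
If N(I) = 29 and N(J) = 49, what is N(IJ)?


N(IJ) = N(I) * N(J)
= 29 * 49
= 1421

1421


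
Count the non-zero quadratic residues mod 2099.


For prime p, the number of non-zero quadratic residues is (p-1)/2.
= (2099-1)/2
= 1049

1049


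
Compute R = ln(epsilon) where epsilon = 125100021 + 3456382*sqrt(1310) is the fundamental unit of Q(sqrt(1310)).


epsilon = 125100021 + 3456382*sqrt(1310)
= 2.5020e+08
R = ln(2.5020e+08)
= 19.3378

19.3378


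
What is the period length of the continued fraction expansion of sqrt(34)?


Run the CF algorithm for sqrt(34).
a_0 = floor(sqrt(34)) = 5; set m_0=0, q_0=1.
Recurrence: m' = q*a - m,  q' = (d - m'^2)/q,  a' = floor((a_0 + m')/q').
  step 1: m=5, q=9, a=1
  step 2: m=4, q=2, a=4
  step 3: m=4, q=9, a=1
  step 4: m=5, q=1, a=10
a_4 = 2*a_0 = 10, so the period closes here.
sqrt(34) = [5; 1, 4, 1, 10]
Period length = 4

4


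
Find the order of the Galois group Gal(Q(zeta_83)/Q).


|Gal(Q(zeta_83)/Q)| = phi(83)
= 82

82


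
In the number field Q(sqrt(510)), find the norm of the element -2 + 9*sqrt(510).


N(a + b*sqrt(d)) = a^2 - d*b^2
= (-2)^2 - (510)*(9)^2
= 4 - 41310
= -41306

-41306


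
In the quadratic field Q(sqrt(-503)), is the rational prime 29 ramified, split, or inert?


K = Q(sqrt(-503)). Since d mod 4 = 1, disc(K) = -503.
Check p | disc: -503 mod 29 = 19.
p does not divide disc. Compute Legendre symbol (d/p):
19^((29-1)/2) mod 29 = -1
(d/p) = -1, so p is inert: (p) stays prime with e=1, f=2, g=1.
Therefore p is inert.

inert


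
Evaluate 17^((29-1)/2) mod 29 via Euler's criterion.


p = 29 is prime and the exponent is (p-1)/2 = 14, so by Euler's criterion 17^14 = (17/29) = +1 or -1 mod 29.
Compute by square-and-multiply:
  14 = 8 + 4 + 2 (binary 1110)
  Repeated squaring mod 29: 17^1 = 17, 17^2 = 28, 17^4 = 1, 17^8 = 1
  17^14 = 17^8 * 17^4 * 17^2 = 1 * 1 * 28 mod 29
    1 * 1 = 1 = 1 mod 29
    1 * 28 = 28 = 28 mod 29
  17^14 = 28 mod 29
Result 28 = p - 1 = -1 mod 29: 17 is a quadratic non-residue mod 29. As a residue in [0, p-1] the value is 28.
17^14 mod 29 = 28

28


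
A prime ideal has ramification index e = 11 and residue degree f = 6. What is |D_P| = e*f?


|D_P| = e * f
= 11 * 6
= 66

66


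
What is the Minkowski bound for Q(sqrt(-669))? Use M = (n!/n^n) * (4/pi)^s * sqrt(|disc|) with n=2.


d = -669, d mod 4 = 3, so disc(K) = 4d = -2676; |disc(K)| = 2676
Imaginary quadratic field, so n = 2, s = r2 = 1, r1 = 0
M = (n!/n^n) * (4/pi)^s * sqrt(|disc(K)|) = (2!/2^2) * (4/pi)^1 * sqrt(2676)
= 0.5 * 1.273240 * 51.730069
= 32.9324

32.9324


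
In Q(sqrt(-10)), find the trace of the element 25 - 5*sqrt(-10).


Tr(a + b*sqrt(d)) = (a + b*sqrt(d)) + (a - b*sqrt(d)) = 2a
= 2 * (25)
= 50

50


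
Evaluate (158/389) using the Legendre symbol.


p = 389 is prime, so compute (158/389) with the reciprocity algorithm (Jacobi-symbol steps: pull out 2s via (2/n), flip via reciprocity, reduce):
  pull out 2: (2/389) = -1  (since 389 mod 8 = 5)
  reciprocity: (79/389) -> +(389/79)
  reduce: (73/79)
  reciprocity: (73/79) -> +(79/73)
  reduce: (6/73)
  pull out 2: (2/73) = +1  (since 73 mod 8 = 1)
  reciprocity: (3/73) -> +(73/3)
  reduce: (1/3)
  (1/3) = 1
Product of signs = -1
(158/389) = -1

-1


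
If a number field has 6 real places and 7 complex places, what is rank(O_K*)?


By Dirichlet's unit theorem:
rank = r1 + r2 - 1
= 6 + 7 - 1
= 12

12


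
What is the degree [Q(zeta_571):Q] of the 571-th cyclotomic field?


The degree equals Euler's totient phi(571).
571 = 571
phi(571) = 570

570


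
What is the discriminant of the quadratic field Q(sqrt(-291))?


For K = Q(sqrt(d)) with d squarefree: disc(K) = d if d = 1 mod 4, and disc(K) = 4d if d = 2 or 3 mod 4.
Here d = -291, and d mod 4 = 1.
d = 1 mod 4 (O_K = Z[(1+sqrt(d))/2]), so disc(K) = d = -291

-291


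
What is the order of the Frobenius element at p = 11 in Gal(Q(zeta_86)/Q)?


The Frobenius at p in Gal(Q(zeta_n)/Q) = (Z/nZ)* is the class of p, so its order is ord_86(11), the smallest k >= 1 with 11^k = 1 mod 86.
n = 86 = 2 * 43, phi(86) = 42; the order divides phi(n).
Divisors of 42: 1, 2, 3, 6, 7, 14, 21, 42
Repeated squaring mod 86: 11^1 = 11, 11^2 = 35, 11^4 = 21, 11^8 = 11, 11^16 = 35, 11^32 = 21
Test divisors in increasing order:
  k=1: 11^1 = 11 mod 86
  k=2: 11^2 = 35 mod 86
  k=3: 11^3 = 35 * 11 = 41 mod 86
  k=6: 11^6 = 21 * 35 = 47 mod 86
  k=7: 11^7 = 21 * 35 * 11 = 1 mod 86  <- first divisor giving 1
Order = 7

7


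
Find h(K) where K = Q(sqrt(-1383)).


K = Q(sqrt(-1383)). d mod 4 = 1, so D = disc(K) = d = -1383
h(K) equals the number of primitive reduced positive-definite forms (a, b, c) = a*x^2 + b*x*y + c*y^2 with b^2 - 4ac = D,
where reduced means |b| <= a <= c, with b >= 0 whenever |b| = a or a = c, and primitive means gcd(a, b, c) = 1.
Reduced forces 3a^2 <= |D| = 1383, so 1 <= a <= 21; b must have the parity of D, and c = (b^2 - D)/(4a) must be an integer >= a.
Enumerate a = 1..21, b in [-a, a]:
  a=1: (1, 1, 346)  [1]
  a=2: (2, -1, 173), (2, 1, 173)  [2]
  a=3: (3, 3, 116)  [1]
  a=4: (4, -3, 87), (4, 3, 87)  [2]
  a=5: none
  a=6: (6, -3, 58), (6, 3, 58)  [2]
  a=7: none
  a=8: (8, -5, 44), (8, 5, 44)  [2]
  a=9..10: none
  a=11: (11, -5, 32), (11, 5, 32)  [2]
  a=12: (12, -3, 29), (12, 3, 29)  [2]
  a=13..15: none
  a=16: (16, -5, 22), (16, 5, 22)  [2]
  a=17..18: none
  a=19: (19, -17, 22), (19, 17, 22)  [2]
  a=20..21: none
Total reduced forms: 1 + 2 + 1 + 2 + 2 + 2 + 2 + 2 + 2 + 2 = 18
h = 18

18


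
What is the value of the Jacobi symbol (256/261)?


Compute (256/261) via quadratic reciprocity:
  pull out 2: (2/261) = -1  (since 261 mod 8 = 5)
  pull out 2: (2/261) = -1  (since 261 mod 8 = 5)
  pull out 2: (2/261) = -1  (since 261 mod 8 = 5)
  pull out 2: (2/261) = -1  (since 261 mod 8 = 5)
  pull out 2: (2/261) = -1  (since 261 mod 8 = 5)
  pull out 2: (2/261) = -1  (since 261 mod 8 = 5)
  pull out 2: (2/261) = -1  (since 261 mod 8 = 5)
  pull out 2: (2/261) = -1  (since 261 mod 8 = 5)
  (1/261) = 1
Product of signs = 1

1


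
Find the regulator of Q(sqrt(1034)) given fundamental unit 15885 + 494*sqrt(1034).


epsilon = 15885 + 494*sqrt(1034)
= 31770.0000
R = ln(31770.0000)
= 10.3663

10.3663


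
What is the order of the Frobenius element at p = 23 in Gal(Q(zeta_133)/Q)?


The Frobenius at p in Gal(Q(zeta_n)/Q) = (Z/nZ)* is the class of p, so its order is ord_133(23), the smallest k >= 1 with 23^k = 1 mod 133.
n = 133 = 7 * 19, phi(133) = 108; the order divides phi(n).
Divisors of 108: 1, 2, 3, 4, 6, 9, 12, 18, 27, 36, 54, 108
Repeated squaring mod 133: 23^1 = 23, 23^2 = 130, 23^4 = 9, 23^8 = 81, 23^16 = 44, 23^32 = 74, 23^64 = 23
Test divisors in increasing order:
  k=1: 23^1 = 23 mod 133
  k=2: 23^2 = 130 mod 133
  k=3: 23^3 = 130 * 23 = 64 mod 133
  k=4: 23^4 = 9 mod 133
  k=6: 23^6 = 9 * 130 = 106 mod 133
  k=9: 23^9 = 81 * 23 = 1 mod 133  <- first divisor giving 1
Order = 9

9


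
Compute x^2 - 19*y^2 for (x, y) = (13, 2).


x^2 - d*y^2
= 13^2 - 19*2^2
= 169 - 76
= 93

93


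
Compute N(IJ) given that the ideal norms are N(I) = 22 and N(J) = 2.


N(IJ) = N(I) * N(J)
= 22 * 2
= 44

44


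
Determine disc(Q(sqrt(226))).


For K = Q(sqrt(d)) with d squarefree: disc(K) = d if d = 1 mod 4, and disc(K) = 4d if d = 2 or 3 mod 4.
Here d = 226, and d mod 4 = 2.
d = 2 mod 4, not 1 (O_K = Z[sqrt(d)]), so disc(K) = 4d = 4 * (226) = 904

904


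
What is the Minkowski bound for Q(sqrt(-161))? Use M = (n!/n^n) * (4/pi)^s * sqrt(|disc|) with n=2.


d = -161, d mod 4 = 3, so disc(K) = 4d = -644; |disc(K)| = 644
Imaginary quadratic field, so n = 2, s = r2 = 1, r1 = 0
M = (n!/n^n) * (4/pi)^s * sqrt(|disc(K)|) = (2!/2^2) * (4/pi)^1 * sqrt(644)
= 0.5 * 1.273240 * 25.377155
= 16.1556

16.1556


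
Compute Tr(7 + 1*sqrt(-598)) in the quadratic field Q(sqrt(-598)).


Tr(a + b*sqrt(d)) = (a + b*sqrt(d)) + (a - b*sqrt(d)) = 2a
= 2 * (7)
= 14

14


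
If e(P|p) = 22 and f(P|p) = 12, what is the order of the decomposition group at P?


|D_P| = e * f
= 22 * 12
= 264

264


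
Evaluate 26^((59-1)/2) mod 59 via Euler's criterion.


p = 59 is prime and the exponent is (p-1)/2 = 29, so by Euler's criterion 26^29 = (26/59) = +1 or -1 mod 59.
Compute by square-and-multiply:
  29 = 16 + 8 + 4 + 1 (binary 11101)
  Repeated squaring mod 59: 26^1 = 26, 26^2 = 27, 26^4 = 21, 26^8 = 28, 26^16 = 17
  26^29 = 26^16 * 26^8 * 26^4 * 26^1 = 17 * 28 * 21 * 26 mod 59
    17 * 28 = 476 = 4 mod 59
    4 * 21 = 84 = 25 mod 59
    25 * 26 = 650 = 1 mod 59
  26^29 = 1 mod 59
Result 1: 26 is a quadratic residue mod 59.
26^29 mod 59 = 1

1


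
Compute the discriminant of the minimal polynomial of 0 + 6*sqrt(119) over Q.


The element 0 + 6*sqrt(119) has minimal polynomial:
x^2 + 0*x - 4284
Discriminant = (0)^2 - 4*(-4284)
= 0 + 17136
= 17136

17136


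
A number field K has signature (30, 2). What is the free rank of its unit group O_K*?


By Dirichlet's unit theorem:
rank = r1 + r2 - 1
= 30 + 2 - 1
= 31

31


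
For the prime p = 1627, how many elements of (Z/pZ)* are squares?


For prime p, the number of non-zero quadratic residues is (p-1)/2.
= (1627-1)/2
= 813

813


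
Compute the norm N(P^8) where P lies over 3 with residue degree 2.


N(P^a) = p^(a*f)
= 3^(8*2)
= 3^16
= 43046721

43046721


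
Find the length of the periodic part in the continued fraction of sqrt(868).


Run the CF algorithm for sqrt(868).
a_0 = floor(sqrt(868)) = 29; set m_0=0, q_0=1.
Recurrence: m' = q*a - m,  q' = (d - m'^2)/q,  a' = floor((a_0 + m')/q').
  step 1: m=29, q=27, a=2
  step 2: m=25, q=9, a=6
  step 3: m=29, q=3, a=19
  step 4: m=28, q=28, a=2
  step 5: m=28, q=3, a=19
  step 6: m=29, q=9, a=6
  step 7: m=25, q=27, a=2
  step 8: m=29, q=1, a=58
a_8 = 2*a_0 = 58, so the period closes here.
sqrt(868) = [29; 2, 6, 19, 2, 19, 6, 2, 58]
Period length = 8

8


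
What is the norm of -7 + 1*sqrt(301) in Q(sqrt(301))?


N(a + b*sqrt(d)) = a^2 - d*b^2
= (-7)^2 - (301)*(1)^2
= 49 - 301
= -252

-252


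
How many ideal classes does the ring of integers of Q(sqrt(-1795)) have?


K = Q(sqrt(-1795)). d mod 4 = 1, so D = disc(K) = d = -1795
h(K) equals the number of primitive reduced positive-definite forms (a, b, c) = a*x^2 + b*x*y + c*y^2 with b^2 - 4ac = D,
where reduced means |b| <= a <= c, with b >= 0 whenever |b| = a or a = c, and primitive means gcd(a, b, c) = 1.
Reduced forces 3a^2 <= |D| = 1795, so 1 <= a <= 24; b must have the parity of D, and c = (b^2 - D)/(4a) must be an integer >= a.
Enumerate a = 1..24, b in [-a, a]:
  a=1: (1, 1, 449)  [1]
  a=2..4: none
  a=5: (5, 5, 91)  [1]
  a=6: none
  a=7: (7, -5, 65), (7, 5, 65)  [2]
  a=8..10: none
  a=11: (11, -3, 41), (11, 3, 41)  [2]
  a=12: none
  a=13: (13, -5, 35), (13, 5, 35)  [2]
  a=14..24: none
Total reduced forms: 1 + 1 + 2 + 2 + 2 = 8
h = 8

8


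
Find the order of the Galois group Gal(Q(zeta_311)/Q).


|Gal(Q(zeta_311)/Q)| = phi(311)
= 310

310


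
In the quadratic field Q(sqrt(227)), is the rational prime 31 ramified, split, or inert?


K = Q(sqrt(227)). Since d mod 4 = 3, disc(K) = 908.
Check p | disc: 908 mod 31 = 9.
p does not divide disc. Compute Legendre symbol (d/p):
10^((31-1)/2) mod 31 = 1
(d/p) = 1, so p splits: (p) = P*P' with e=1, f=1, g=2.
Therefore p is split.

split


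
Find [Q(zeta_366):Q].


The degree equals Euler's totient phi(366).
366 = 2 * 3 * 61
phi(366) = 120

120


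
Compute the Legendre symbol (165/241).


p = 241 is prime, so compute (165/241) with the reciprocity algorithm (Jacobi-symbol steps: pull out 2s via (2/n), flip via reciprocity, reduce):
  reciprocity: (165/241) -> +(241/165)
  reduce: (76/165)
  pull out 2: (2/165) = -1  (since 165 mod 8 = 5)
  pull out 2: (2/165) = -1  (since 165 mod 8 = 5)
  reciprocity: (19/165) -> +(165/19)
  reduce: (13/19)
  reciprocity: (13/19) -> +(19/13)
  reduce: (6/13)
  pull out 2: (2/13) = -1  (since 13 mod 8 = 5)
  reciprocity: (3/13) -> +(13/3)
  reduce: (1/3)
  (1/3) = 1
Product of signs = -1
(165/241) = -1

-1


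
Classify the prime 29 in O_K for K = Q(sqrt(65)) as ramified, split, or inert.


K = Q(sqrt(65)). Since d mod 4 = 1, disc(K) = 65.
Check p | disc: 65 mod 29 = 7.
p does not divide disc. Compute Legendre symbol (d/p):
7^((29-1)/2) mod 29 = 1
(d/p) = 1, so p splits: (p) = P*P' with e=1, f=1, g=2.
Therefore p is split.

split


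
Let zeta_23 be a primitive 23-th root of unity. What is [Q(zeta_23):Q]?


The degree equals Euler's totient phi(23).
23 = 23
phi(23) = 22

22


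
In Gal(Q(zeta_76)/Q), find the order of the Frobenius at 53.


The Frobenius at p in Gal(Q(zeta_n)/Q) = (Z/nZ)* is the class of p, so its order is ord_76(53), the smallest k >= 1 with 53^k = 1 mod 76.
n = 76 = 2^2 * 19, phi(76) = 36; the order divides phi(n).
Divisors of 36: 1, 2, 3, 4, 6, 9, 12, 18, 36
Repeated squaring mod 76: 53^1 = 53, 53^2 = 73, 53^4 = 9, 53^8 = 5, 53^16 = 25, 53^32 = 17
Test divisors in increasing order:
  k=1: 53^1 = 53 mod 76
  k=2: 53^2 = 73 mod 76
  k=3: 53^3 = 73 * 53 = 69 mod 76
  k=4: 53^4 = 9 mod 76
  k=6: 53^6 = 9 * 73 = 49 mod 76
  k=9: 53^9 = 5 * 53 = 37 mod 76
  k=12: 53^12 = 5 * 9 = 45 mod 76
  k=18: 53^18 = 25 * 73 = 1 mod 76  <- first divisor giving 1
Order = 18

18


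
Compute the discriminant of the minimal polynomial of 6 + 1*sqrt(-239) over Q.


The element 6 + 1*sqrt(-239) has minimal polynomial:
x^2 - 12*x + 275
Discriminant = (-12)^2 - 4*(275)
= 144 - 1100
= -956

-956


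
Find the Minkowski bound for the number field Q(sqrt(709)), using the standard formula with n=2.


d = 709, d mod 4 = 1, so disc(K) = d = 709; |disc(K)| = 709
Real quadratic field, so n = 2, s = r2 = 0, r1 = 2
M = (n!/n^n) * (4/pi)^s * sqrt(|disc(K)|) = (2!/2^2) * (4/pi)^0 * sqrt(709)
= 0.5 * 1.000000 * 26.627054
= 13.3135

13.3135


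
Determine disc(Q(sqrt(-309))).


For K = Q(sqrt(d)) with d squarefree: disc(K) = d if d = 1 mod 4, and disc(K) = 4d if d = 2 or 3 mod 4.
Here d = -309, and d mod 4 = 3.
d = 3 mod 4, not 1 (O_K = Z[sqrt(d)]), so disc(K) = 4d = 4 * (-309) = -1236

-1236


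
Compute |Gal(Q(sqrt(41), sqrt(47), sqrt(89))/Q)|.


The 3 square roots of distinct primes are multiplicatively independent over Q,
so [K:Q] = 2^3 and Gal(K/Q) is isomorphic to (Z/2Z)^3.
|Gal| = 2^3 = 8

8


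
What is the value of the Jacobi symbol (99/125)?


Compute (99/125) via quadratic reciprocity:
  reciprocity: (99/125) -> +(125/99)
  reduce: (26/99)
  pull out 2: (2/99) = -1  (since 99 mod 8 = 3)
  reciprocity: (13/99) -> +(99/13)
  reduce: (8/13)
  pull out 2: (2/13) = -1  (since 13 mod 8 = 5)
  pull out 2: (2/13) = -1  (since 13 mod 8 = 5)
  pull out 2: (2/13) = -1  (since 13 mod 8 = 5)
  (1/13) = 1
Product of signs = 1

1


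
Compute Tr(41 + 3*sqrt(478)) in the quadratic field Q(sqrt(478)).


Tr(a + b*sqrt(d)) = (a + b*sqrt(d)) + (a - b*sqrt(d)) = 2a
= 2 * (41)
= 82

82


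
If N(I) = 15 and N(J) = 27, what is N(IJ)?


N(IJ) = N(I) * N(J)
= 15 * 27
= 405

405


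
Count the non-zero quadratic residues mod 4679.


For prime p, the number of non-zero quadratic residues is (p-1)/2.
= (4679-1)/2
= 2339

2339


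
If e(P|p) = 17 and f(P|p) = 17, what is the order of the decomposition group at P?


|D_P| = e * f
= 17 * 17
= 289

289


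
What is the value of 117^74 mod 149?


p = 149 is prime and the exponent is (p-1)/2 = 74, so by Euler's criterion 117^74 = (117/149) = +1 or -1 mod 149.
Compute by square-and-multiply:
  74 = 64 + 8 + 2 (binary 1001010)
  Repeated squaring mod 149: 117^1 = 117, 117^2 = 130, 117^4 = 63, 117^8 = 95, 117^16 = 85, 117^32 = 73, 117^64 = 114
  117^74 = 117^64 * 117^8 * 117^2 = 114 * 95 * 130 mod 149
    114 * 95 = 10830 = 102 mod 149
    102 * 130 = 13260 = 148 mod 149
  117^74 = 148 mod 149
Result 148 = p - 1 = -1 mod 149: 117 is a quadratic non-residue mod 149. As a residue in [0, p-1] the value is 148.
117^74 mod 149 = 148

148


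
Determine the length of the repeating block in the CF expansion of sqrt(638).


Run the CF algorithm for sqrt(638).
a_0 = floor(sqrt(638)) = 25; set m_0=0, q_0=1.
Recurrence: m' = q*a - m,  q' = (d - m'^2)/q,  a' = floor((a_0 + m')/q').
  step 1: m=25, q=13, a=3
  step 2: m=14, q=34, a=1
  step 3: m=20, q=7, a=6
  step 4: m=22, q=22, a=2
  step 5: m=22, q=7, a=6
  step 6: m=20, q=34, a=1
  step 7: m=14, q=13, a=3
  step 8: m=25, q=1, a=50
a_8 = 2*a_0 = 50, so the period closes here.
sqrt(638) = [25; 3, 1, 6, 2, 6, 1, 3, 50]
Period length = 8

8


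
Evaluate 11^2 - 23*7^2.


x^2 - d*y^2
= 11^2 - 23*7^2
= 121 - 1127
= -1006

-1006


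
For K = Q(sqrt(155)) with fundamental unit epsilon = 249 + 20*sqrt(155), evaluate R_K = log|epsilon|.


epsilon = 249 + 20*sqrt(155)
= 497.9980
R = ln(497.9980)
= 6.2106

6.2106


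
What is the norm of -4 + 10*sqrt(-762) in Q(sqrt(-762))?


N(a + b*sqrt(d)) = a^2 - d*b^2
= (-4)^2 - (-762)*(10)^2
= 16 + 76200
= 76216

76216


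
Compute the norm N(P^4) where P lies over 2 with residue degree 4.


N(P^a) = p^(a*f)
= 2^(4*4)
= 2^16
= 65536

65536


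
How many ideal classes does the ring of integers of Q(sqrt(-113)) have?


K = Q(sqrt(-113)). d mod 4 = 3, so D = disc(K) = 4d = -452
h(K) equals the number of primitive reduced positive-definite forms (a, b, c) = a*x^2 + b*x*y + c*y^2 with b^2 - 4ac = D,
where reduced means |b| <= a <= c, with b >= 0 whenever |b| = a or a = c, and primitive means gcd(a, b, c) = 1.
Reduced forces 3a^2 <= |D| = 452, so 1 <= a <= 12; b must have the parity of D, and c = (b^2 - D)/(4a) must be an integer >= a.
Enumerate a = 1..12, b in [-a, a]:
  a=1: (1, 0, 113)  [1]
  a=2: (2, 2, 57)  [1]
  a=3: (3, -2, 38), (3, 2, 38)  [2]
  a=4..5: none
  a=6: (6, -2, 19), (6, 2, 19)  [2]
  a=7..8: none
  a=9: (9, -4, 13), (9, 4, 13)  [2]
  a=10..12: none
Total reduced forms: 1 + 1 + 2 + 2 + 2 = 8
h = 8

8


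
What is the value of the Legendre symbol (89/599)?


p = 599 is prime, so compute (89/599) with the reciprocity algorithm (Jacobi-symbol steps: pull out 2s via (2/n), flip via reciprocity, reduce):
  reciprocity: (89/599) -> +(599/89)
  reduce: (65/89)
  reciprocity: (65/89) -> +(89/65)
  reduce: (24/65)
  pull out 2: (2/65) = +1  (since 65 mod 8 = 1)
  pull out 2: (2/65) = +1  (since 65 mod 8 = 1)
  pull out 2: (2/65) = +1  (since 65 mod 8 = 1)
  reciprocity: (3/65) -> +(65/3)
  reduce: (2/3)
  pull out 2: (2/3) = -1  (since 3 mod 8 = 3)
  (1/3) = 1
Product of signs = -1
(89/599) = -1

-1
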